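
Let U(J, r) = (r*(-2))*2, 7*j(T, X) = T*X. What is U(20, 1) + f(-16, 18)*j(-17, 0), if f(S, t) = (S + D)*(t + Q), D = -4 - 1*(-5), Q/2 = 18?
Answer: -4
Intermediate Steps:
j(T, X) = T*X/7 (j(T, X) = (T*X)/7 = T*X/7)
Q = 36 (Q = 2*18 = 36)
D = 1 (D = -4 + 5 = 1)
U(J, r) = -4*r (U(J, r) = -2*r*2 = -4*r)
f(S, t) = (1 + S)*(36 + t) (f(S, t) = (S + 1)*(t + 36) = (1 + S)*(36 + t))
U(20, 1) + f(-16, 18)*j(-17, 0) = -4*1 + (36 + 18 + 36*(-16) - 16*18)*((⅐)*(-17)*0) = -4 + (36 + 18 - 576 - 288)*0 = -4 - 810*0 = -4 + 0 = -4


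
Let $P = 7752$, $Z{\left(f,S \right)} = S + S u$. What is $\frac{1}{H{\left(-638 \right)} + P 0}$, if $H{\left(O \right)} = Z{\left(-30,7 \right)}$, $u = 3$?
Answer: $\frac{1}{28} \approx 0.035714$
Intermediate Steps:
$Z{\left(f,S \right)} = 4 S$ ($Z{\left(f,S \right)} = S + S 3 = S + 3 S = 4 S$)
$H{\left(O \right)} = 28$ ($H{\left(O \right)} = 4 \cdot 7 = 28$)
$\frac{1}{H{\left(-638 \right)} + P 0} = \frac{1}{28 + 7752 \cdot 0} = \frac{1}{28 + 0} = \frac{1}{28}$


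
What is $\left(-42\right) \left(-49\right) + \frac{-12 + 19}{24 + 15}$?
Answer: $\frac{80269}{39} \approx 2058.2$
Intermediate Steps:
$\left(-42\right) \left(-49\right) + \frac{-12 + 19}{24 + 15} = 2058 + \frac{7}{39} = \frac{80269}{39}$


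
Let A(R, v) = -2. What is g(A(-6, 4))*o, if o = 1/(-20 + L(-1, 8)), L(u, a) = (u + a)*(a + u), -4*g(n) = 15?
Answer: -15/116 ≈ -0.12931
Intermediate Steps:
g(n) = -15/4 (g(n) = -¼*15 = -15/4)
L(u, a) = (a + u)² (L(u, a) = (a + u)*(a + u) = (a + u)²)
o = 1/29 (o = 1/(-20 + (8 - 1)²) = 1/(-20 + 7²) = 1/(-20 + 49) = 1/29 ≈ 0.034483)
g(A(-6, 4))*o = -15/4*1/29 = -15/116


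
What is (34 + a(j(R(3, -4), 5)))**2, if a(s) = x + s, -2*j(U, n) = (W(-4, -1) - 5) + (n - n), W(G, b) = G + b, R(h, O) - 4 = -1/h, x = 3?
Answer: 1764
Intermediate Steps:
R(h, O) = 4 - 1/h
j(U, n) = 5 (j(U, n) = -(((-4 - 1) - 5) + (n - n))/2 = -((-5 - 5) + 0)/2 = -(-10 + 0)/2 = -1/2*(-10) = 5)
a(s) = 3 + s
(34 + a(j(R(3, -4), 5)))**2 = (34 + (3 + 5))**2 = (34 + 8)**2 = 42**2 = 1764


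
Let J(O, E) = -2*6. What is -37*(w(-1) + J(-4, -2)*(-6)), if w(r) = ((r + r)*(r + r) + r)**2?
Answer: -2997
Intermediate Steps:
J(O, E) = -12
w(r) = (r + 4*r**2)**2 (w(r) = ((2*r)*(2*r) + r)**2 = (4*r**2 + r)**2 = (r + 4*r**2)**2)
-37*(w(-1) + J(-4, -2)*(-6)) = -37*((-1)**2*(1 + 4*(-1))**2 - 12*(-6)) = -37*(1*(1 - 4)**2 + 72) = -37*(1*(-3)**2 + 72) = -37*(1*9 + 72) = -37*(9 + 72) = -37*81 = -2997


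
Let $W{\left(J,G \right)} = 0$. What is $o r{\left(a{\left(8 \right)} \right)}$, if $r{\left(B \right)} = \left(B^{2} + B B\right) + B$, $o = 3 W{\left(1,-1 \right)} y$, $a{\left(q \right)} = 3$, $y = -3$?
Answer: $0$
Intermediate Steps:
$o = 0$ ($o = 3 \cdot 0 \left(-3\right) = 0 \left(-3\right) = 0$)
$r{\left(B \right)} = B + 2 B^{2}$ ($r{\left(B \right)} = \left(B^{2} + B^{2}\right) + B = 2 B^{2} + B = B + 2 B^{2}$)
$o r{\left(a{\left(8 \right)} \right)} = 0 \cdot 3 \left(1 + 2 \cdot 3\right) = 0 \cdot 3 \left(1 + 6\right) = 0 \cdot 3 \cdot 7 = 0 \cdot 21 = 0$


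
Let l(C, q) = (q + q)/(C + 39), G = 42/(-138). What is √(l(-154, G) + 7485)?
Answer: √98989195/115 ≈ 86.516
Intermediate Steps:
G = -7/23 (G = 42*(-1/138) = -7/23 ≈ -0.30435)
l(C, q) = 2*q/(39 + C) (l(C, q) = (2*q)/(39 + C) = 2*q/(39 + C))
√(l(-154, G) + 7485) = √(2*(-7/23)/(39 - 154) + 7485) = √(2*(-7/23)/(-115) + 7485) = √(2*(-7/23)*(-1/115) + 7485) = √(14/2645 + 7485) = √(19797839/2645) = √98989195/115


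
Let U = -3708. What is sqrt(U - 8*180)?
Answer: 6*I*sqrt(143) ≈ 71.75*I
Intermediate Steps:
sqrt(U - 8*180) = sqrt(-3708 - 8*180) = sqrt(-3708 - 1440) = sqrt(-5148) = 6*I*sqrt(143)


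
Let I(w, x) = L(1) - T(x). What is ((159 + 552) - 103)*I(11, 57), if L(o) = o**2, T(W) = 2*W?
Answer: -68704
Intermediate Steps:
I(w, x) = 1 - 2*x (I(w, x) = 1**2 - 2*x = 1 - 2*x)
((159 + 552) - 103)*I(11, 57) = ((159 + 552) - 103)*(1 - 2*57) = (711 - 103)*(1 - 114) = 608*(-113) = -68704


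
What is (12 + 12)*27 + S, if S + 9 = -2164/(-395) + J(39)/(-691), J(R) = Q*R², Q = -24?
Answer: 190326259/272945 ≈ 697.31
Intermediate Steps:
J(R) = -24*R²
S = 13457899/272945 (S = -9 + (-2164/(-395) - 24*39²/(-691)) = -9 + (-2164*(-1/395) - 24*1521*(-1/691)) = -9 + (2164/395 - 36504*(-1/691)) = -9 + (2164/395 + 36504/691) = -9 + 15914404/272945 = 13457899/272945 ≈ 49.306)
(12 + 12)*27 + S = (12 + 12)*27 + 13457899/272945 = 24*27 + 13457899/272945 = 648 + 13457899/272945 = 190326259/272945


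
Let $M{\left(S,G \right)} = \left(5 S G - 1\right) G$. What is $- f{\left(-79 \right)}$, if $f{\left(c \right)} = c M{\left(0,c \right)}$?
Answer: $6241$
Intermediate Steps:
$M{\left(S,G \right)} = G \left(-1 + 5 G S\right)$ ($M{\left(S,G \right)} = \left(5 G S - 1\right) G = \left(-1 + 5 G S\right) G = G \left(-1 + 5 G S\right)$)
$f{\left(c \right)} = - c^{2}$ ($f{\left(c \right)} = c c \left(-1 + 5 c 0\right) = c c \left(-1 + 0\right) = c c \left(-1\right) = c \left(- c\right) = - c^{2}$)
$- f{\left(-79 \right)} = - \left(-1\right) \left(-79\right)^{2} = - \left(-1\right) 6241 = \left(-1\right) \left(-6241\right) = 6241$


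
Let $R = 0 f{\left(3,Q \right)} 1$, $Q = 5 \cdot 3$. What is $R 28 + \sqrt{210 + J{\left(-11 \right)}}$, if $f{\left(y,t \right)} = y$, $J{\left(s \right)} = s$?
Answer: $\sqrt{199} \approx 14.107$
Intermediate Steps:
$Q = 15$
$R = 0$ ($R = 0 \cdot 3 \cdot 1 = 0 \cdot 1 = 0$)
$R 28 + \sqrt{210 + J{\left(-11 \right)}} = 0 \cdot 28 + \sqrt{210 - 11} = 0 + \sqrt{199} = \sqrt{199}$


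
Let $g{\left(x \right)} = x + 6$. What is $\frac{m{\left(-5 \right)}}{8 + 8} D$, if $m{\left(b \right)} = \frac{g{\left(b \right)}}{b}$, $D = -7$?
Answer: $\frac{7}{80} \approx 0.0875$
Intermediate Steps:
$g{\left(x \right)} = 6 + x$
$m{\left(b \right)} = \frac{6 + b}{b}$
$\frac{m{\left(-5 \right)}}{8 + 8} D = \frac{\frac{1}{-5} \left(6 - 5\right)}{8 + 8} \left(-7\right) = \frac{\left(- \frac{1}{5}\right) 1}{16} \left(-7\right) = \frac{1}{16} \left(- \frac{1}{5}\right) \left(-7\right) = \left(- \frac{1}{80}\right) \left(-7\right) = \frac{7}{80}$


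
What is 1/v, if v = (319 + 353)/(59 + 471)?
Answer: 265/336 ≈ 0.78869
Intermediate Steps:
v = 336/265 (v = 672/530 = 672*(1/530) = 336/265 ≈ 1.2679)
1/v = 1/(336/265) = 265/336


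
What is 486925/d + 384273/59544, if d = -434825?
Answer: 613769089/115072088 ≈ 5.3338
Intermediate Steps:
486925/d + 384273/59544 = 486925/(-434825) + 384273/59544 = 486925*(-1/434825) + 384273*(1/59544) = -19477/17393 + 42697/6616 = 613769089/115072088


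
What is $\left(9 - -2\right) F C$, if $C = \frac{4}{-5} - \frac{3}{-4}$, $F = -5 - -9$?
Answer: $- \frac{11}{5} \approx -2.2$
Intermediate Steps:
$F = 4$ ($F = -5 + 9 = 4$)
$C = - \frac{1}{20}$ ($C = 4 \left(- \frac{1}{5}\right) - - \frac{3}{4} = - \frac{4}{5} + \frac{3}{4} = - \frac{1}{20} \approx -0.05$)
$\left(9 - -2\right) F C = \left(9 - -2\right) 4 \left(- \frac{1}{20}\right) = \left(9 + 2\right) 4 \left(- \frac{1}{20}\right) = 11 \cdot 4 \left(- \frac{1}{20}\right) = 44 \left(- \frac{1}{20}\right) = - \frac{11}{5}$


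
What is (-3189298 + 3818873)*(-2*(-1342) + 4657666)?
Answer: 2934039851250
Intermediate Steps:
(-3189298 + 3818873)*(-2*(-1342) + 4657666) = 629575*(2684 + 4657666) = 629575*4660350 = 2934039851250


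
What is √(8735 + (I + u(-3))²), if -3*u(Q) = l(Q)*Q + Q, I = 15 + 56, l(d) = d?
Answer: 2*√3374 ≈ 116.17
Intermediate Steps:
I = 71
u(Q) = -Q/3 - Q²/3 (u(Q) = -(Q*Q + Q)/3 = -(Q² + Q)/3 = -(Q + Q²)/3 = -Q/3 - Q²/3)
√(8735 + (I + u(-3))²) = √(8735 + (71 - ⅓*(-3)*(1 - 3))²) = √(8735 + (71 - ⅓*(-3)*(-2))²) = √(8735 + (71 - 2)²) = √(8735 + 69²) = √(8735 + 4761) = √13496 = 2*√3374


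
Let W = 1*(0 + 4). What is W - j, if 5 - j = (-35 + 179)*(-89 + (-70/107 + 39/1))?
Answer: -780587/107 ≈ -7295.2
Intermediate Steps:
W = 4 (W = 1*4 = 4)
j = 781015/107 (j = 5 - (-35 + 179)*(-89 + (-70/107 + 39/1)) = 5 - 144*(-89 + (-70*1/107 + 39*1)) = 5 - 144*(-89 + (-70/107 + 39)) = 5 - 144*(-89 + 4103/107) = 5 - 144*(-5420)/107 = 5 - 1*(-780480/107) = 5 + 780480/107 = 781015/107 ≈ 7299.2)
W - j = 4 - 1*781015/107 = 4 - 781015/107 = -780587/107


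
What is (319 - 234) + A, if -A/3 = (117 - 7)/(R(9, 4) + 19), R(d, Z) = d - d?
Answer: 1285/19 ≈ 67.632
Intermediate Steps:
R(d, Z) = 0
A = -330/19 (A = -3*(117 - 7)/(0 + 19) = -330/19 ≈ -17.368)
(319 - 234) + A = (319 - 234) - 330/19 = 85 - 330/19 = 1285/19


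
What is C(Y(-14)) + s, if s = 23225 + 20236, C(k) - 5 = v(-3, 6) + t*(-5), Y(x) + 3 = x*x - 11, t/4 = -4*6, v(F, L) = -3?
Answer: 43943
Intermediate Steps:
t = -96 (t = 4*(-4*6) = 4*(-24) = -96)
Y(x) = -14 + x**2 (Y(x) = -3 + (x*x - 11) = -3 + (x**2 - 11) = -3 + (-11 + x**2) = -14 + x**2)
C(k) = 482 (C(k) = 5 + (-3 - 96*(-5)) = 5 + (-3 + 480) = 5 + 477 = 482)
s = 43461
C(Y(-14)) + s = 482 + 43461 = 43943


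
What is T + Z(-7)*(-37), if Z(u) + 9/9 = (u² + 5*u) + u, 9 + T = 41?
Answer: -190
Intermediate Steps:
T = 32 (T = -9 + 41 = 32)
Z(u) = -1 + u² + 6*u (Z(u) = -1 + ((u² + 5*u) + u) = -1 + (u² + 6*u) = -1 + u² + 6*u)
T + Z(-7)*(-37) = 32 + (-1 + (-7)² + 6*(-7))*(-37) = 32 + (-1 + 49 - 42)*(-37) = 32 + 6*(-37) = 32 - 222 = -190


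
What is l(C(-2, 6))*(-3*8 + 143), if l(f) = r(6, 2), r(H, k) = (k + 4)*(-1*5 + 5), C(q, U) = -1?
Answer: 0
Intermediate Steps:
r(H, k) = 0 (r(H, k) = (4 + k)*(-5 + 5) = (4 + k)*0 = 0)
l(f) = 0
l(C(-2, 6))*(-3*8 + 143) = 0*(-3*8 + 143) = 0*(-24 + 143) = 0*119 = 0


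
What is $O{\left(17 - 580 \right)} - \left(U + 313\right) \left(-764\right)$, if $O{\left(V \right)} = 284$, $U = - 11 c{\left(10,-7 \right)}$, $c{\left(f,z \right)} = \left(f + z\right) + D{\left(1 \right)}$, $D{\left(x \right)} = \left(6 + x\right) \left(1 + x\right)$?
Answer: $96548$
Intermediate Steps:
$D{\left(x \right)} = \left(1 + x\right) \left(6 + x\right)$
$c{\left(f,z \right)} = 14 + f + z$ ($c{\left(f,z \right)} = \left(f + z\right) + \left(6 + 1^{2} + 7 \cdot 1\right) = \left(f + z\right) + \left(6 + 1 + 7\right) = \left(f + z\right) + 14 = 14 + f + z$)
$U = -187$ ($U = - 11 \left(14 + 10 - 7\right) = \left(-11\right) 17 = -187$)
$O{\left(17 - 580 \right)} - \left(U + 313\right) \left(-764\right) = 284 - \left(-187 + 313\right) \left(-764\right) = 284 - 126 \left(-764\right) = 284 - -96264 = 284 + 96264 = 96548$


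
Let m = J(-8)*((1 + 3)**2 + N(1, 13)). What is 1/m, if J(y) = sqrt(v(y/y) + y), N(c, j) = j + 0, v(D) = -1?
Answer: -I/87 ≈ -0.011494*I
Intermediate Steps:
N(c, j) = j
J(y) = sqrt(-1 + y)
m = 87*I (m = sqrt(-1 - 8)*((1 + 3)**2 + 13) = sqrt(-9)*(4**2 + 13) = (3*I)*(16 + 13) = (3*I)*29 = 87*I ≈ 87.0*I)
1/m = 1/(87*I) = -I/87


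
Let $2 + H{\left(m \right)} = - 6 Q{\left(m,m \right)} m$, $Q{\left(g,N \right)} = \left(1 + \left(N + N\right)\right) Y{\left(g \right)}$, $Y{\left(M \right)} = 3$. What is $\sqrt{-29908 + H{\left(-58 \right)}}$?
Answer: $i \sqrt{149970} \approx 387.26 i$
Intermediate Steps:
$Q{\left(g,N \right)} = 3 + 6 N$ ($Q{\left(g,N \right)} = \left(1 + \left(N + N\right)\right) 3 = \left(1 + 2 N\right) 3 = 3 + 6 N$)
$H{\left(m \right)} = -2 + m \left(-18 - 36 m\right)$ ($H{\left(m \right)} = -2 + - 6 \left(3 + 6 m\right) m = -2 + \left(-18 - 36 m\right) m = -2 + m \left(-18 - 36 m\right)$)
$\sqrt{-29908 + H{\left(-58 \right)}} = \sqrt{-29908 - \left(-1042 + 121104\right)} = \sqrt{-29908 - 120062} = \sqrt{-149970} = i \sqrt{149970}$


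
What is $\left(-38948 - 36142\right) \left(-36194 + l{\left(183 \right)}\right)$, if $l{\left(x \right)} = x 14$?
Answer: $2525426880$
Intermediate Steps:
$l{\left(x \right)} = 14 x$
$\left(-38948 - 36142\right) \left(-36194 + l{\left(183 \right)}\right) = \left(-38948 - 36142\right) \left(-36194 + 14 \cdot 183\right) = - 75090 \left(-36194 + 2562\right) = \left(-75090\right) \left(-33632\right) = 2525426880$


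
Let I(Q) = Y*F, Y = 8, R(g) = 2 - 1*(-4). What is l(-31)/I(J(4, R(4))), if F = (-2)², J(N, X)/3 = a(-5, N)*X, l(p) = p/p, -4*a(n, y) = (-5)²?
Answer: 1/32 ≈ 0.031250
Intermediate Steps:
R(g) = 6 (R(g) = 2 + 4 = 6)
a(n, y) = -25/4 (a(n, y) = -¼*(-5)² = -¼*25 = -25/4)
l(p) = 1
J(N, X) = -75*X/4 (J(N, X) = 3*(-25*X/4) = -75*X/4)
F = 4
I(Q) = 32 (I(Q) = 8*4 = 32)
l(-31)/I(J(4, R(4))) = 1/32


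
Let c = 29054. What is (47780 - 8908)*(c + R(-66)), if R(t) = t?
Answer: 1126821536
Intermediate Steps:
(47780 - 8908)*(c + R(-66)) = (47780 - 8908)*(29054 - 66) = 38872*28988 = 1126821536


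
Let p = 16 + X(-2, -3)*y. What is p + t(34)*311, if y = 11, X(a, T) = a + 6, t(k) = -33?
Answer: -10203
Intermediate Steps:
X(a, T) = 6 + a
p = 60 (p = 16 + (6 - 2)*11 = 16 + 4*11 = 16 + 44 = 60)
p + t(34)*311 = 60 - 33*311 = 60 - 10263 = -10203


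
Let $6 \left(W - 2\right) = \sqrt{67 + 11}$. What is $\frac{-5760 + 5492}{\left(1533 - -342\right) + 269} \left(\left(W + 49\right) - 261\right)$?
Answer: $\frac{105}{4} - \frac{\sqrt{78}}{48} \approx 26.066$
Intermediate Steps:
$W = 2 + \frac{\sqrt{78}}{6}$ ($W = 2 + \frac{\sqrt{67 + 11}}{6} = 2 + \frac{\sqrt{78}}{6} \approx 3.472$)
$\frac{-5760 + 5492}{\left(1533 - -342\right) + 269} \left(\left(W + 49\right) - 261\right) = \frac{-5760 + 5492}{\left(1533 - -342\right) + 269} \left(\left(\left(2 + \frac{\sqrt{78}}{6}\right) + 49\right) - 261\right) = - \frac{268}{\left(1533 + 342\right) + 269} \left(\left(51 + \frac{\sqrt{78}}{6}\right) - 261\right) = - \frac{268}{1875 + 269} \left(-210 + \frac{\sqrt{78}}{6}\right) = - \frac{268}{2144} \left(-210 + \frac{\sqrt{78}}{6}\right) = \left(-268\right) \frac{1}{2144} \left(-210 + \frac{\sqrt{78}}{6}\right) = - \frac{-210 + \frac{\sqrt{78}}{6}}{8} = \frac{105}{4} - \frac{\sqrt{78}}{48}$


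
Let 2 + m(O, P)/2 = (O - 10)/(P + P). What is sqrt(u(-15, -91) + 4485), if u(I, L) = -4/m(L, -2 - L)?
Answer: sqrt(936850457)/457 ≈ 66.976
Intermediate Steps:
m(O, P) = -4 + (-10 + O)/P (m(O, P) = -4 + 2*((O - 10)/(P + P)) = -4 + 2*((-10 + O)/((2*P))) = -4 + 2*((-10 + O)*(1/(2*P))) = -4 + 2*((-10 + O)/(2*P)) = -4 + (-10 + O)/P)
u(I, L) = -4*(-2 - L)/(-2 + 5*L) (u(I, L) = -4*(-2 - L)/(-10 + L - 4*(-2 - L)) = -4*(-2 - L)/(-10 + L + (8 + 4*L)) = -4*(-2 - L)/(-2 + 5*L))
sqrt(u(-15, -91) + 4485) = sqrt(4*(2 - 91)/(-2 + 5*(-91)) + 4485) = sqrt(4*(-89)/(-2 - 455) + 4485) = sqrt(4*(-89)/(-457) + 4485) = sqrt(4*(-1/457)*(-89) + 4485) = sqrt(356/457 + 4485) = sqrt(2050001/457) = sqrt(936850457)/457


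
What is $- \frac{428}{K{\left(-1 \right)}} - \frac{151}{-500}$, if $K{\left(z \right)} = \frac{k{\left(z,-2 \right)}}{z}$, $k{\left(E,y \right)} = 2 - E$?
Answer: $\frac{214453}{1500} \approx 142.97$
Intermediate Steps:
$K{\left(z \right)} = \frac{2 - z}{z}$
$- \frac{428}{K{\left(-1 \right)}} - \frac{151}{-500} = - \frac{428}{\frac{1}{-1} \left(2 - -1\right)} - \frac{151}{-500} = - \frac{428}{\left(-1\right) \left(2 + 1\right)} - - \frac{151}{500} = - \frac{428}{\left(-1\right) 3} + \frac{151}{500} = - \frac{428}{-3} + \frac{151}{500} = \left(-428\right) \left(- \frac{1}{3}\right) + \frac{151}{500} = \frac{428}{3} + \frac{151}{500} = \frac{214453}{1500}$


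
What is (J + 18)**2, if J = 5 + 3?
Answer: 676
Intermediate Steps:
J = 8
(J + 18)**2 = (8 + 18)**2 = 26**2 = 676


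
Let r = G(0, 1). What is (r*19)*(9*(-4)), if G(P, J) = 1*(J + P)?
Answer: -684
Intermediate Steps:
G(P, J) = J + P
r = 1 (r = 1 + 0 = 1)
(r*19)*(9*(-4)) = (1*19)*(9*(-4)) = 19*(-36) = -684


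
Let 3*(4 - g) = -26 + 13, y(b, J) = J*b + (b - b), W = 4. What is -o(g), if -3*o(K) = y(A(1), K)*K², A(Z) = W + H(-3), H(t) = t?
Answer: 15625/81 ≈ 192.90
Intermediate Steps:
A(Z) = 1 (A(Z) = 4 - 3 = 1)
y(b, J) = J*b (y(b, J) = J*b + 0 = J*b)
g = 25/3 (g = 4 - (-26 + 13)/3 = 4 - ⅓*(-13) = 4 + 13/3 = 25/3 ≈ 8.3333)
o(K) = -K³/3 (o(K) = -K*1*K²/3 = -K*K²/3 = -K³/3)
-o(g) = -(-1)*(25/3)³/3 = -(-1)*15625/(3*27) = -1*(-15625/81) = 15625/81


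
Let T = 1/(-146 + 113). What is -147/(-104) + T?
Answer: 4747/3432 ≈ 1.3832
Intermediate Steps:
T = -1/33 (T = 1/(-33) = -1/33 ≈ -0.030303)
-147/(-104) + T = -147/(-104) - 1/33 = -1/104*(-147) - 1/33 = 147/104 - 1/33 = 4747/3432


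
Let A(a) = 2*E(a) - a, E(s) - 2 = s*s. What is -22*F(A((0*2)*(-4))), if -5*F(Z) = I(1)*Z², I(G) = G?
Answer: 352/5 ≈ 70.400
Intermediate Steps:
E(s) = 2 + s² (E(s) = 2 + s*s = 2 + s²)
A(a) = 4 - a + 2*a² (A(a) = 2*(2 + a²) - a = (4 + 2*a²) - a = 4 - a + 2*a²)
F(Z) = -Z²/5
-22*F(A((0*2)*(-4))) = -(-22)*(4 - 0*2*(-4) + 2*((0*2)*(-4))²)²/5 = -(-22)*(4 - 0*(-4) + 2*(0*(-4))²)²/5 = -(-22)*(4 - 1*0 + 2*0²)²/5 = -(-22)*(4 + 0 + 2*0)²/5 = -(-22)*(4 + 0 + 0)²/5 = -(-22)*4²/5 = -(-22)*16/5 = -22*(-16/5) = 352/5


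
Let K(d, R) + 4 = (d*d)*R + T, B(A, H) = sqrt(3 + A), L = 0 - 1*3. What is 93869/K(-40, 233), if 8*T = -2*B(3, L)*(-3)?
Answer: 279951901792/1111814860901 - 563214*sqrt(6)/1111814860901 ≈ 0.25180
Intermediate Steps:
L = -3 (L = 0 - 3 = -3)
T = 3*sqrt(6)/4 (T = (-2*sqrt(3 + 3)*(-3))/8 = (-2*sqrt(6)*(-3))/8 = (6*sqrt(6))/8 = 3*sqrt(6)/4 ≈ 1.8371)
K(d, R) = -4 + 3*sqrt(6)/4 + R*d**2 (K(d, R) = -4 + ((d*d)*R + 3*sqrt(6)/4) = -4 + (d**2*R + 3*sqrt(6)/4) = -4 + (R*d**2 + 3*sqrt(6)/4) = -4 + (3*sqrt(6)/4 + R*d**2) = -4 + 3*sqrt(6)/4 + R*d**2)
93869/K(-40, 233) = 93869/(-4 + 3*sqrt(6)/4 + 233*(-40)**2) = 93869/(-4 + 3*sqrt(6)/4 + 233*1600) = 93869/(-4 + 3*sqrt(6)/4 + 372800) = 93869/(372796 + 3*sqrt(6)/4)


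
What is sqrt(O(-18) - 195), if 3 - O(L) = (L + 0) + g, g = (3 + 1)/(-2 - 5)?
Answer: I*sqrt(8498)/7 ≈ 13.169*I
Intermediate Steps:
g = -4/7 (g = 4/(-7) = 4*(-1/7) = -4/7 ≈ -0.57143)
O(L) = 25/7 - L (O(L) = 3 - ((L + 0) - 4/7) = 3 - (L - 4/7) = 3 - (-4/7 + L) = 3 + (4/7 - L) = 25/7 - L)
sqrt(O(-18) - 195) = sqrt((25/7 - 1*(-18)) - 195) = sqrt((25/7 + 18) - 195) = sqrt(151/7 - 195) = sqrt(-1214/7) = I*sqrt(8498)/7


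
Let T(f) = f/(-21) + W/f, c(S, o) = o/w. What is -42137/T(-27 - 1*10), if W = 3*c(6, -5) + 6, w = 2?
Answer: -65480898/2801 ≈ -23378.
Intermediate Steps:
c(S, o) = o/2
W = -3/2 (W = 3*((1/2)*(-5)) + 6 = 3*(-5/2) + 6 = -15/2 + 6 = -3/2 ≈ -1.5000)
T(f) = -3/(2*f) - f/21 (T(f) = f/(-21) - 3/(2*f) = f*(-1/21) - 3/(2*f) = -f/21 - 3/(2*f) = -3/(2*f) - f/21)
-42137/T(-27 - 1*10) = -42137/(-3/(2*(-27 - 1*10)) - (-27 - 1*10)/21) = -42137/(-3/(2*(-27 - 10)) - (-27 - 10)/21) = -42137/(-3/2/(-37) - 1/21*(-37)) = -42137/(-3/2*(-1/37) + 37/21) = -42137/(3/74 + 37/21) = -42137/2801/1554 = -42137*1554/2801 = -65480898/2801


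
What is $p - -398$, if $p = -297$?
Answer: $101$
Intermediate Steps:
$p - -398 = -297 - -398 = -297 + 398 = 101$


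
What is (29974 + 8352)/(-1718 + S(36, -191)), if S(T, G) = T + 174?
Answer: -19163/754 ≈ -25.415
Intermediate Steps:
S(T, G) = 174 + T
(29974 + 8352)/(-1718 + S(36, -191)) = (29974 + 8352)/(-1718 + (174 + 36)) = 38326/(-1718 + 210) = 38326/(-1508) = 38326*(-1/1508) = -19163/754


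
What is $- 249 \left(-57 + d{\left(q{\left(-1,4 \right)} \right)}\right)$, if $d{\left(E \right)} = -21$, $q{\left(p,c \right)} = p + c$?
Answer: $19422$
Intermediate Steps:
$q{\left(p,c \right)} = c + p$
$- 249 \left(-57 + d{\left(q{\left(-1,4 \right)} \right)}\right) = - 249 \left(-57 - 21\right) = \left(-249\right) \left(-78\right) = 19422$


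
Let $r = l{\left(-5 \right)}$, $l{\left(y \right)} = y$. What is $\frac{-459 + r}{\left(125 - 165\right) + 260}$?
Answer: $- \frac{116}{55} \approx -2.1091$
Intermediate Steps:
$r = -5$
$\frac{-459 + r}{\left(125 - 165\right) + 260} = \frac{-459 - 5}{\left(125 - 165\right) + 260} = - \frac{464}{-40 + 260} = - \frac{464}{220} = \left(-464\right) \frac{1}{220} = - \frac{116}{55}$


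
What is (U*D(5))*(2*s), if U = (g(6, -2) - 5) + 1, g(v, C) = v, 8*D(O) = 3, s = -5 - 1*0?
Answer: -15/2 ≈ -7.5000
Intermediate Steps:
s = -5 (s = -5 + 0 = -5)
D(O) = 3/8 (D(O) = (⅛)*3 = 3/8)
U = 2 (U = (6 - 5) + 1 = 1 + 1 = 2)
(U*D(5))*(2*s) = (2*(3/8))*(2*(-5)) = (¾)*(-10) = -15/2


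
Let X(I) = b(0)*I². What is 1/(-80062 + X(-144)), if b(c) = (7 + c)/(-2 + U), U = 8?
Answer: -1/55870 ≈ -1.7899e-5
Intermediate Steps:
b(c) = 7/6 + c/6 (b(c) = (7 + c)/(-2 + 8) = (7 + c)/6 = (7 + c)*(⅙) = 7/6 + c/6)
X(I) = 7*I²/6 (X(I) = (7/6 + (⅙)*0)*I² = (7/6 + 0)*I² = 7*I²/6)
1/(-80062 + X(-144)) = 1/(-80062 + (7/6)*(-144)²) = 1/(-80062 + (7/6)*20736) = 1/(-80062 + 24192) = 1/(-55870) = -1/55870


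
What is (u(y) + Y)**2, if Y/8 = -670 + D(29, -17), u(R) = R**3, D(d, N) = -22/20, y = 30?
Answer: 11697720336/25 ≈ 4.6791e+8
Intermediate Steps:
D(d, N) = -11/10 (D(d, N) = -22*1/20 = -11/10)
Y = -26844/5 (Y = 8*(-670 - 11/10) = 8*(-6711/10) = -26844/5 ≈ -5368.8)
(u(y) + Y)**2 = (30**3 - 26844/5)**2 = (27000 - 26844/5)**2 = (108156/5)**2 = 11697720336/25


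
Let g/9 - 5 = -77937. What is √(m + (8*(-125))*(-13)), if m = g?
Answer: 2*I*√172097 ≈ 829.69*I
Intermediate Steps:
g = -701388 (g = 45 + 9*(-77937) = 45 - 701433 = -701388)
m = -701388
√(m + (8*(-125))*(-13)) = √(-701388 + (8*(-125))*(-13)) = √(-701388 - 1000*(-13)) = √(-701388 + 13000) = √(-688388) = 2*I*√172097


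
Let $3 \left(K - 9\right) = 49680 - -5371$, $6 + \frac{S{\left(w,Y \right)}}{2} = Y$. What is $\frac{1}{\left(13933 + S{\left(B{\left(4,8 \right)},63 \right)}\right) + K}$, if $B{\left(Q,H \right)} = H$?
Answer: $\frac{3}{97219} \approx 3.0858 \cdot 10^{-5}$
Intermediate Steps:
$S{\left(w,Y \right)} = -12 + 2 Y$
$K = \frac{55078}{3}$ ($K = 9 + \frac{49680 - -5371}{3} = 9 + \frac{49680 + 5371}{3} = 9 + \frac{1}{3} \cdot 55051 = 9 + \frac{55051}{3} = \frac{55078}{3} \approx 18359.0$)
$\frac{1}{\left(13933 + S{\left(B{\left(4,8 \right)},63 \right)}\right) + K} = \frac{1}{\left(13933 + \left(-12 + 2 \cdot 63\right)\right) + \frac{55078}{3}} = \frac{1}{\left(13933 + \left(-12 + 126\right)\right) + \frac{55078}{3}} = \frac{1}{\left(13933 + 114\right) + \frac{55078}{3}} = \frac{1}{14047 + \frac{55078}{3}} = \frac{1}{\frac{97219}{3}} = \frac{3}{97219}$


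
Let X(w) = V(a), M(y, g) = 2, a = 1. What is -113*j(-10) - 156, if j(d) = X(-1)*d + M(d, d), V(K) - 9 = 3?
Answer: 13178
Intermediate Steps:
V(K) = 12 (V(K) = 9 + 3 = 12)
X(w) = 12
j(d) = 2 + 12*d (j(d) = 12*d + 2 = 2 + 12*d)
-113*j(-10) - 156 = -113*(2 + 12*(-10)) - 156 = -113*(2 - 120) - 156 = -113*(-118) - 156 = 13334 - 156 = 13178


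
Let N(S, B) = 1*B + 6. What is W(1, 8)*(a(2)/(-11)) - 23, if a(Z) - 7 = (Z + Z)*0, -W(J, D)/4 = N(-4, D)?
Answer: 139/11 ≈ 12.636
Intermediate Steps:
N(S, B) = 6 + B (N(S, B) = B + 6 = 6 + B)
W(J, D) = -24 - 4*D (W(J, D) = -4*(6 + D) = -24 - 4*D)
a(Z) = 7 (a(Z) = 7 + (Z + Z)*0 = 7 + (2*Z)*0 = 7 + 0 = 7)
W(1, 8)*(a(2)/(-11)) - 23 = (-24 - 4*8)*(7/(-11)) - 23 = (-24 - 32)*(7*(-1/11)) - 23 = -56*(-7/11) - 23 = 392/11 - 23 = 139/11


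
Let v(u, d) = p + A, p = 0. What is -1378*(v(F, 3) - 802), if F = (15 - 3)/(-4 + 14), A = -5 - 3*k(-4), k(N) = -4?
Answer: 1095510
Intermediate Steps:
A = 7 (A = -5 - 3*(-4) = -5 + 12 = 7)
F = 6/5 (F = 12/10 = 12*(⅒) = 6/5 ≈ 1.2000)
v(u, d) = 7 (v(u, d) = 0 + 7 = 7)
-1378*(v(F, 3) - 802) = -1378*(7 - 802) = -1378*(-795) = 1095510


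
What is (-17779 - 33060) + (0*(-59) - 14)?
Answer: -50853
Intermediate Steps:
(-17779 - 33060) + (0*(-59) - 14) = -50839 + (0 - 14) = -50839 - 14 = -50853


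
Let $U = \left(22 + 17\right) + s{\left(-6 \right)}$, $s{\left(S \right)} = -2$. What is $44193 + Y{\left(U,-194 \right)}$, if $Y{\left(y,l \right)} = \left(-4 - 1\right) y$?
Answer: $44008$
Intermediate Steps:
$U = 37$ ($U = \left(22 + 17\right) - 2 = 39 - 2 = 37$)
$Y{\left(y,l \right)} = - 5 y$
$44193 + Y{\left(U,-194 \right)} = 44193 - 185 = 44008$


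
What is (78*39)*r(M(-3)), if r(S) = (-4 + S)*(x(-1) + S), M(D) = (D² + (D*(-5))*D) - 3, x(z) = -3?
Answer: 5493852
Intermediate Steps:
M(D) = -3 - 4*D² (M(D) = (D² + (-5*D)*D) - 3 = (D² - 5*D²) - 3 = -4*D² - 3 = -3 - 4*D²)
r(S) = (-4 + S)*(-3 + S)
(78*39)*r(M(-3)) = (78*39)*(12 + (-3 - 4*(-3)²)² - 7*(-3 - 4*(-3)²)) = 3042*(12 + (-3 - 4*9)² - 7*(-3 - 4*9)) = 3042*(12 + (-3 - 36)² - 7*(-3 - 36)) = 3042*(12 + (-39)² - 7*(-39)) = 3042*(12 + 1521 + 273) = 3042*1806 = 5493852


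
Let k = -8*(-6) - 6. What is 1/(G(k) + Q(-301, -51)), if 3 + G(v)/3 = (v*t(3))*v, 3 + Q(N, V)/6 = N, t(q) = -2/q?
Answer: -1/5361 ≈ -0.00018653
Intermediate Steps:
Q(N, V) = -18 + 6*N
k = 42 (k = 48 - 6 = 42)
G(v) = -9 - 2*v² (G(v) = -9 + 3*((v*(-2/3))*v) = -9 + 3*((v*(-2*⅓))*v) = -9 + 3*((v*(-⅔))*v) = -9 + 3*((-2*v/3)*v) = -9 + 3*(-2*v²/3) = -9 - 2*v²)
1/(G(k) + Q(-301, -51)) = 1/((-9 - 2*42²) + (-18 + 6*(-301))) = 1/((-9 - 2*1764) + (-18 - 1806)) = 1/((-9 - 3528) - 1824) = 1/(-3537 - 1824) = 1/(-5361) = -1/5361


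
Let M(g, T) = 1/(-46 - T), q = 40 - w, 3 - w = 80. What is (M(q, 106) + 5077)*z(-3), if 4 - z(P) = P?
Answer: 5401921/152 ≈ 35539.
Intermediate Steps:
w = -77 (w = 3 - 1*80 = 3 - 80 = -77)
z(P) = 4 - P
q = 117 (q = 40 - 1*(-77) = 40 + 77 = 117)
(M(q, 106) + 5077)*z(-3) = (-1/(46 + 106) + 5077)*(4 - 1*(-3)) = (-1/152 + 5077)*(4 + 3) = (-1*1/152 + 5077)*7 = (-1/152 + 5077)*7 = (771703/152)*7 = 5401921/152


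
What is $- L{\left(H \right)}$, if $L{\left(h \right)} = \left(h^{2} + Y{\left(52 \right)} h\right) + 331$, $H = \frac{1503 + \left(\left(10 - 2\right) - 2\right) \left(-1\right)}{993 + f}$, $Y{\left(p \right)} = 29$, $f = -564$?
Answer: $- \frac{9086973}{20449} \approx -444.37$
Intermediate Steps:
$H = \frac{499}{143}$ ($H = \frac{1503 + \left(\left(10 - 2\right) - 2\right) \left(-1\right)}{993 - 564} = \frac{1503 + \left(\left(10 - 2\right) - 2\right) \left(-1\right)}{429} = \left(1503 + \left(8 - 2\right) \left(-1\right)\right) \frac{1}{429} = \left(1503 + 6 \left(-1\right)\right) \frac{1}{429} = \left(1503 - 6\right) \frac{1}{429} = 1497 \cdot \frac{1}{429} = \frac{499}{143} \approx 3.4895$)
$L{\left(h \right)} = 331 + h^{2} + 29 h$ ($L{\left(h \right)} = \left(h^{2} + 29 h\right) + 331 = 331 + h^{2} + 29 h$)
$- L{\left(H \right)} = - (331 + \left(\frac{499}{143}\right)^{2} + 29 \cdot \frac{499}{143}) = - (331 + \frac{249001}{20449} + \frac{14471}{143}) = \left(-1\right) \frac{9086973}{20449} = - \frac{9086973}{20449}$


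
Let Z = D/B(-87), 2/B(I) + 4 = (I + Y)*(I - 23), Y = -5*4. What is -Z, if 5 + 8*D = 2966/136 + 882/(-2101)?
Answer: -13774850361/1142944 ≈ -12052.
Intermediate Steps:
Y = -20
B(I) = 2/(-4 + (-23 + I)*(-20 + I)) (B(I) = 2/(-4 + (I - 20)*(I - 23)) = 2/(-4 + (-20 + I)*(-23 + I)) = 2/(-4 + (-23 + I)*(-20 + I)))
D = 2341467/1142944 (D = -5/8 + (2966/136 + 882/(-2101))/8 = -5/8 + (2966*(1/136) + 882*(-1/2101))/8 = -5/8 + (1483/68 - 882/2101)/8 = -5/8 + (⅛)*(3055807/142868) = -5/8 + 3055807/1142944 = 2341467/1142944 ≈ 2.0486)
Z = 13774850361/1142944 (Z = 2341467/(1142944*((2/(456 + (-87)² - 43*(-87))))) = 2341467/(1142944*((2/(456 + 7569 + 3741)))) = 2341467/(1142944*((2/11766))) = 2341467/(1142944*((2*(1/11766)))) = 2341467/(1142944*(1/5883)) = (2341467/1142944)*5883 = 13774850361/1142944 ≈ 12052.)
-Z = -1*13774850361/1142944 = -13774850361/1142944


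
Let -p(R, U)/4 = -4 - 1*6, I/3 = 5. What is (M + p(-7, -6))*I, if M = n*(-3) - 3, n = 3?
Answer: 420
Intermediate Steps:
I = 15 (I = 3*5 = 15)
p(R, U) = 40 (p(R, U) = -4*(-4 - 1*6) = -4*(-4 - 6) = -4*(-10) = 40)
M = -12 (M = 3*(-3) - 3 = -9 - 3 = -12)
(M + p(-7, -6))*I = (-12 + 40)*15 = 28*15 = 420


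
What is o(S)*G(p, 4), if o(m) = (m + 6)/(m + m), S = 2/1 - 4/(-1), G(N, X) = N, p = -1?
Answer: -1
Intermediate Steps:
S = 6 (S = 2*1 - 4*(-1) = 2 + 4 = 6)
o(m) = (6 + m)/(2*m) (o(m) = (6 + m)/((2*m)) = (6 + m)*(1/(2*m)) = (6 + m)/(2*m))
o(S)*G(p, 4) = ((½)*(6 + 6)/6)*(-1) = ((½)*(⅙)*12)*(-1) = 1*(-1) = -1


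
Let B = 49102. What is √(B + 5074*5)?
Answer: 2*√18618 ≈ 272.90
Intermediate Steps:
√(B + 5074*5) = √(49102 + 5074*5) = √(49102 + 25370) = √74472 = 2*√18618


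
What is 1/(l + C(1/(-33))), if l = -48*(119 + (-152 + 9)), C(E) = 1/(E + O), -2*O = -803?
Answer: 26497/30524610 ≈ 0.00086805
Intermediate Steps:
O = 803/2 (O = -1/2*(-803) = 803/2 ≈ 401.50)
C(E) = 1/(803/2 + E) (C(E) = 1/(E + 803/2) = 1/(803/2 + E))
l = 1152 (l = -48*(119 - 143) = -48*(-24) = 1152)
1/(l + C(1/(-33))) = 1/(1152 + 2/(803 + 2/(-33))) = 1/(1152 + 2/(803 + 2*(-1/33))) = 1/(1152 + 2/(803 - 2/33)) = 1/(1152 + 2/(26497/33)) = 1/(1152 + 2*(33/26497)) = 1/(1152 + 66/26497) = 1/(30524610/26497) = 26497/30524610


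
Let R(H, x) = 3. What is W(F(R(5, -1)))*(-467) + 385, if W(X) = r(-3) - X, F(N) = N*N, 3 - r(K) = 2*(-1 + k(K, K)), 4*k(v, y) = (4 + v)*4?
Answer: 3187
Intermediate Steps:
k(v, y) = 4 + v (k(v, y) = ((4 + v)*4)/4 = (16 + 4*v)/4 = 4 + v)
r(K) = -3 - 2*K (r(K) = 3 - 2*(-1 + (4 + K)) = 3 - 2*(3 + K) = 3 - (6 + 2*K) = 3 + (-6 - 2*K) = -3 - 2*K)
F(N) = N²
W(X) = 3 - X (W(X) = (-3 - 2*(-3)) - X = (-3 + 6) - X = 3 - X)
W(F(R(5, -1)))*(-467) + 385 = (3 - 1*3²)*(-467) + 385 = (3 - 1*9)*(-467) + 385 = (3 - 9)*(-467) + 385 = -6*(-467) + 385 = 2802 + 385 = 3187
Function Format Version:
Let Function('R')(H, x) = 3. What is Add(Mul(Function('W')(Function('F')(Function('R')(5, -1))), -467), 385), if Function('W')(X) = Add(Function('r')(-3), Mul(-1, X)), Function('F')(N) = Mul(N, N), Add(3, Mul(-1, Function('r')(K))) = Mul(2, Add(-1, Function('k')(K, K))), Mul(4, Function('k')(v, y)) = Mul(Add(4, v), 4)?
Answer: 3187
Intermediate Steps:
Function('k')(v, y) = Add(4, v) (Function('k')(v, y) = Mul(Rational(1, 4), Mul(Add(4, v), 4)) = Mul(Rational(1, 4), Add(16, Mul(4, v))) = Add(4, v))
Function('r')(K) = Add(-3, Mul(-2, K)) (Function('r')(K) = Add(3, Mul(-1, Mul(2, Add(-1, Add(4, K))))) = Add(3, Mul(-1, Mul(2, Add(3, K)))) = Add(3, Mul(-1, Add(6, Mul(2, K)))) = Add(3, Add(-6, Mul(-2, K))) = Add(-3, Mul(-2, K)))
Function('F')(N) = Pow(N, 2)
Function('W')(X) = Add(3, Mul(-1, X)) (Function('W')(X) = Add(Add(-3, Mul(-2, -3)), Mul(-1, X)) = Add(Add(-3, 6), Mul(-1, X)) = Add(3, Mul(-1, X)))
Add(Mul(Function('W')(Function('F')(Function('R')(5, -1))), -467), 385) = Add(Mul(Add(3, Mul(-1, Pow(3, 2))), -467), 385) = Add(Mul(Add(3, Mul(-1, 9)), -467), 385) = Add(Mul(Add(3, -9), -467), 385) = Add(Mul(-6, -467), 385) = Add(2802, 385) = 3187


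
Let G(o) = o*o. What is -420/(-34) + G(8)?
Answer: 1298/17 ≈ 76.353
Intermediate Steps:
G(o) = o**2
-420/(-34) + G(8) = -420/(-34) + 8**2 = -420*(-1)/34 + 64 = -15*(-14/17) + 64 = 210/17 + 64 = 1298/17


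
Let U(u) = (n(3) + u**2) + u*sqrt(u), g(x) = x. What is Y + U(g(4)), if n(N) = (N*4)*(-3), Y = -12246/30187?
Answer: -374490/30187 ≈ -12.406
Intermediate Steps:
Y = -12246/30187 (Y = -12246*1/30187 = -12246/30187 ≈ -0.40567)
n(N) = -12*N (n(N) = (4*N)*(-3) = -12*N)
U(u) = -36 + u**2 + u**(3/2) (U(u) = (-12*3 + u**2) + u*sqrt(u) = (-36 + u**2) + u**(3/2) = -36 + u**2 + u**(3/2))
Y + U(g(4)) = -12246/30187 + (-36 + 4**2 + 4**(3/2)) = -12246/30187 + (-36 + 16 + 8) = -12246/30187 - 12 = -374490/30187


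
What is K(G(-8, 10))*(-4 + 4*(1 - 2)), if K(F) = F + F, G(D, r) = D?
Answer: 128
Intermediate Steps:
K(F) = 2*F
K(G(-8, 10))*(-4 + 4*(1 - 2)) = (2*(-8))*(-4 + 4*(1 - 2)) = -16*(-4 + 4*(-1)) = -16*(-4 - 4) = -16*(-8) = 128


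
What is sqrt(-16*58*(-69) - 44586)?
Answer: sqrt(19446) ≈ 139.45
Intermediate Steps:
sqrt(-16*58*(-69) - 44586) = sqrt(-928*(-69) - 44586) = sqrt(64032 - 44586) = sqrt(19446)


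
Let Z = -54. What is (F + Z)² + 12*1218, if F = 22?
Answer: 15640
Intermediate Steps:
(F + Z)² + 12*1218 = (22 - 54)² + 12*1218 = (-32)² + 14616 = 1024 + 14616 = 15640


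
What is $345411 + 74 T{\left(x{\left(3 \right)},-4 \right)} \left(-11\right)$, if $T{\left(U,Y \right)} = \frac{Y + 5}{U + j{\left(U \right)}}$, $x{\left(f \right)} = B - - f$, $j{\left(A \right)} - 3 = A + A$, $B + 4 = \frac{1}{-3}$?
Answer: $346225$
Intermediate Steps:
$B = - \frac{13}{3}$ ($B = -4 + \frac{1}{-3} = -4 - \frac{1}{3} = - \frac{13}{3} \approx -4.3333$)
$j{\left(A \right)} = 3 + 2 A$ ($j{\left(A \right)} = 3 + \left(A + A\right) = 3 + 2 A$)
$x{\left(f \right)} = - \frac{13}{3} + f$ ($x{\left(f \right)} = - \frac{13}{3} - - f = - \frac{13}{3} + f$)
$T{\left(U,Y \right)} = \frac{5 + Y}{3 + 3 U}$ ($T{\left(U,Y \right)} = \frac{Y + 5}{U + \left(3 + 2 U\right)} = \frac{5 + Y}{3 + 3 U}$)
$345411 + 74 T{\left(x{\left(3 \right)},-4 \right)} \left(-11\right) = 345411 + 74 \frac{5 - 4}{3 \left(1 + \left(- \frac{13}{3} + 3\right)\right)} \left(-11\right) = 345411 + 74 \cdot \frac{1}{3} \frac{1}{1 - \frac{4}{3}} \cdot 1 \left(-11\right) = 345411 + 74 \cdot \frac{1}{3} \frac{1}{- \frac{1}{3}} \cdot 1 \left(-11\right) = 345411 + 74 \cdot \frac{1}{3} \left(-3\right) 1 \left(-11\right) = 345411 + 74 \left(-1\right) \left(-11\right) = 345411 - -814 = 345411 + 814 = 346225$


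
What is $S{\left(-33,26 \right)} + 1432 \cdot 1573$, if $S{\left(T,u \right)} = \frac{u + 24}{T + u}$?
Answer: $\frac{15767702}{7} \approx 2.2525 \cdot 10^{6}$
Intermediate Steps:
$S{\left(T,u \right)} = \frac{24 + u}{T + u}$
$S{\left(-33,26 \right)} + 1432 \cdot 1573 = \frac{24 + 26}{-33 + 26} + 1432 \cdot 1573 = \frac{1}{-7} \cdot 50 + 2252536 = \left(- \frac{1}{7}\right) 50 + 2252536 = - \frac{50}{7} + 2252536 = \frac{15767702}{7}$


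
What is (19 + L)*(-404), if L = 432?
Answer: -182204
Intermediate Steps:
(19 + L)*(-404) = (19 + 432)*(-404) = 451*(-404) = -182204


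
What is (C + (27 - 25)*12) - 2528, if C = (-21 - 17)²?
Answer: -1060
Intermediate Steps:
C = 1444 (C = (-38)² = 1444)
(C + (27 - 25)*12) - 2528 = (1444 + (27 - 25)*12) - 2528 = (1444 + 2*12) - 2528 = (1444 + 24) - 2528 = 1468 - 2528 = -1060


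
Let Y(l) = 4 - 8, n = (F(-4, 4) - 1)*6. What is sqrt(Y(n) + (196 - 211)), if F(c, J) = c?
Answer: I*sqrt(19) ≈ 4.3589*I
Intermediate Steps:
n = -30 (n = (-4 - 1)*6 = -5*6 = -30)
Y(l) = -4
sqrt(Y(n) + (196 - 211)) = sqrt(-4 + (196 - 211)) = sqrt(-4 - 15) = sqrt(-19) = I*sqrt(19)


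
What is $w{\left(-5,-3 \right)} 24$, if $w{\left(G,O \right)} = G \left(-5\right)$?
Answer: $600$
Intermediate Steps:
$w{\left(G,O \right)} = - 5 G$
$w{\left(-5,-3 \right)} 24 = \left(-5\right) \left(-5\right) 24 = 25 \cdot 24 = 600$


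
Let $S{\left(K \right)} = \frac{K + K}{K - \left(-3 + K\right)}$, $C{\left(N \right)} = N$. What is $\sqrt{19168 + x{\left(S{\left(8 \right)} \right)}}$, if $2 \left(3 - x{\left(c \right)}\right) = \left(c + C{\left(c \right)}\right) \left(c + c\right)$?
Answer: $\frac{\sqrt{172027}}{3} \approx 138.25$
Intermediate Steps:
$S{\left(K \right)} = \frac{2 K}{3}$
$x{\left(c \right)} = 3 - 2 c^{2}$ ($x{\left(c \right)} = 3 - \frac{\left(c + c\right) \left(c + c\right)}{2} = 3 - \frac{2 c 2 c}{2} = 3 - \frac{4 c^{2}}{2} = 3 - 2 c^{2}$)
$\sqrt{19168 + x{\left(S{\left(8 \right)} \right)}} = \sqrt{19168 + \left(3 - 2 \left(\frac{2}{3} \cdot 8\right)^{2}\right)} = \sqrt{19168 + \left(3 - 2 \left(\frac{16}{3}\right)^{2}\right)} = \sqrt{19168 + \left(3 - \frac{512}{9}\right)} = \sqrt{19168 - \frac{485}{9}} = \sqrt{\frac{172027}{9}} = \frac{\sqrt{172027}}{3}$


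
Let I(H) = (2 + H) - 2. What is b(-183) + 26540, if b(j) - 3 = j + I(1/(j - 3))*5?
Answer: 4902955/186 ≈ 26360.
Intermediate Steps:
I(H) = H
b(j) = 3 + j + 5/(-3 + j) (b(j) = 3 + (j + 5/(j - 3)) = 3 + (j + 5/(-3 + j)) = 3 + j + 5/(-3 + j))
b(-183) + 26540 = (-4 + (-183)²)/(-3 - 183) + 26540 = (-4 + 33489)/(-186) + 26540 = -1/186*33485 + 26540 = -33485/186 + 26540 = 4902955/186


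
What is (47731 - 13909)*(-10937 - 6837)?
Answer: -601152228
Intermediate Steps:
(47731 - 13909)*(-10937 - 6837) = 33822*(-17774) = -601152228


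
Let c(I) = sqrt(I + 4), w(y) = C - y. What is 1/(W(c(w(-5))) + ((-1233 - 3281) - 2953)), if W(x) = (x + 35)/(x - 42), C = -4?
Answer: -13135928/98096989421 + 77*sqrt(5)/98096989421 ≈ -0.00013391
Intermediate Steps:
w(y) = -4 - y
c(I) = sqrt(4 + I)
W(x) = (35 + x)/(-42 + x)
1/(W(c(w(-5))) + ((-1233 - 3281) - 2953)) = 1/((35 + sqrt(4 + (-4 - 1*(-5))))/(-42 + sqrt(4 + (-4 - 1*(-5)))) + ((-1233 - 3281) - 2953)) = 1/((35 + sqrt(4 + (-4 + 5)))/(-42 + sqrt(4 + (-4 + 5))) + (-4514 - 2953)) = 1/((35 + sqrt(4 + 1))/(-42 + sqrt(4 + 1)) - 7467) = 1/((35 + sqrt(5))/(-42 + sqrt(5)) - 7467) = 1/(-7467 + (35 + sqrt(5))/(-42 + sqrt(5)))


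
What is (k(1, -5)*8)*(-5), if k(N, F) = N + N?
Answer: -80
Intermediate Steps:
k(N, F) = 2*N
(k(1, -5)*8)*(-5) = ((2*1)*8)*(-5) = (2*8)*(-5) = 16*(-5) = -80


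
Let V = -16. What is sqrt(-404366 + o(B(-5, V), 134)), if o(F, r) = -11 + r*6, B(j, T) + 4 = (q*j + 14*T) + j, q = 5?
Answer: I*sqrt(403573) ≈ 635.27*I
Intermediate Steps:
B(j, T) = -4 + 6*j + 14*T (B(j, T) = -4 + ((5*j + 14*T) + j) = -4 + (6*j + 14*T) = -4 + 6*j + 14*T)
o(F, r) = -11 + 6*r
sqrt(-404366 + o(B(-5, V), 134)) = sqrt(-404366 + (-11 + 6*134)) = sqrt(-404366 + (-11 + 804)) = sqrt(-404366 + 793) = sqrt(-403573) = I*sqrt(403573)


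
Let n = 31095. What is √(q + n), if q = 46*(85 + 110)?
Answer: √40065 ≈ 200.16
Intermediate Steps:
q = 8970 (q = 46*195 = 8970)
√(q + n) = √(8970 + 31095) = √40065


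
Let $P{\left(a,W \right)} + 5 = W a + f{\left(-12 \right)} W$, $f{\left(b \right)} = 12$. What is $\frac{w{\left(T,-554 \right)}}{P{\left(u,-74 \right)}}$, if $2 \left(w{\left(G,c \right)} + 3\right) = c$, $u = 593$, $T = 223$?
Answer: $\frac{56}{8955} \approx 0.0062535$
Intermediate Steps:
$w{\left(G,c \right)} = -3 + \frac{c}{2}$
$P{\left(a,W \right)} = -5 + 12 W + W a$ ($P{\left(a,W \right)} = -5 + \left(W a + 12 W\right) = -5 + \left(12 W + W a\right) = -5 + 12 W + W a$)
$\frac{w{\left(T,-554 \right)}}{P{\left(u,-74 \right)}} = \frac{-3 + \frac{1}{2} \left(-554\right)}{-5 + 12 \left(-74\right) - 43882} = \frac{-3 - 277}{-5 - 888 - 43882} = - \frac{280}{-44775} = \left(-280\right) \left(- \frac{1}{44775}\right) = \frac{56}{8955}$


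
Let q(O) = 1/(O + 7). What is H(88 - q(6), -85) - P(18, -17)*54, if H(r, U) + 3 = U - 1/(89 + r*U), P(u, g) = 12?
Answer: -70654515/95998 ≈ -736.00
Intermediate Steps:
q(O) = 1/(7 + O)
H(r, U) = -3 + U - 1/(89 + U*r) (H(r, U) = -3 + (U - 1/(89 + r*U)) = -3 + (U - 1/(89 + U*r)) = -3 + U - 1/(89 + U*r))
H(88 - q(6), -85) - P(18, -17)*54 = (-268 + 89*(-85) + (88 - 1/(7 + 6))*(-85)**2 - 3*(-85)*(88 - 1/(7 + 6)))/(89 - 85*(88 - 1/(7 + 6))) - 12*54 = (-268 - 7565 + (88 - 1/13)*7225 - 3*(-85)*(88 - 1/13))/(89 - 85*(88 - 1/13)) - 1*648 = (-268 - 7565 + (88 - 1*1/13)*7225 - 3*(-85)*(88 - 1*1/13))/(89 - 85*(88 - 1*1/13)) - 648 = (-268 - 7565 + (88 - 1/13)*7225 - 3*(-85)*(88 - 1/13))/(89 - 85*(88 - 1/13)) - 648 = (-268 - 7565 + (1143/13)*7225 - 3*(-85)*1143/13)/(89 - 85*1143/13) - 648 = (-268 - 7565 + 8258175/13 + 291465/13)/(89 - 97155/13) - 648 = (8447811/13)/(-95998/13) - 648 = -13/95998*8447811/13 - 648 = -8447811/95998 - 648 = -70654515/95998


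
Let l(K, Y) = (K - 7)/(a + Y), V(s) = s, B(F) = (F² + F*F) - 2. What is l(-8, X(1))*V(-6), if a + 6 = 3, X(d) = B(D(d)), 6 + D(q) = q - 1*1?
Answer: 90/67 ≈ 1.3433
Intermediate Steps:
D(q) = -7 + q (D(q) = -6 + (q - 1*1) = -6 + (q - 1) = -6 + (-1 + q) = -7 + q)
B(F) = -2 + 2*F² (B(F) = (F² + F²) - 2 = 2*F² - 2 = -2 + 2*F²)
X(d) = -2 + 2*(-7 + d)²
a = -3 (a = -6 + 3 = -3)
l(K, Y) = (-7 + K)/(-3 + Y) (l(K, Y) = (K - 7)/(-3 + Y) = (-7 + K)/(-3 + Y))
l(-8, X(1))*V(-6) = ((-7 - 8)/(-3 + (-2 + 2*(-7 + 1)²)))*(-6) = (-15/(-3 + (-2 + 2*(-6)²)))*(-6) = (-15/(-3 + (-2 + 2*36)))*(-6) = (-15/(-3 + (-2 + 72)))*(-6) = (-15/(-3 + 70))*(-6) = (-15/67)*(-6) = ((1/67)*(-15))*(-6) = -15/67*(-6) = 90/67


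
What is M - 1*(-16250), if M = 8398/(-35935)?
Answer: 583935352/35935 ≈ 16250.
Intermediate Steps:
M = -8398/35935 (M = 8398*(-1/35935) = -8398/35935 ≈ -0.23370)
M - 1*(-16250) = -8398/35935 - 1*(-16250) = -8398/35935 + 16250 = 583935352/35935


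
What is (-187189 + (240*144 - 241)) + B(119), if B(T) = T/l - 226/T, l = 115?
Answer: -2092037779/13685 ≈ -1.5287e+5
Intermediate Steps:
B(T) = -226/T + T/115 (B(T) = T/115 - 226/T = -226/T + T/115)
(-187189 + (240*144 - 241)) + B(119) = (-187189 + (240*144 - 241)) + (-226/119 + (1/115)*119) = (-187189 + (34560 - 241)) + (-226*1/119 + 119/115) = (-187189 + 34319) + (-226/119 + 119/115) = -152870 - 11829/13685 = -2092037779/13685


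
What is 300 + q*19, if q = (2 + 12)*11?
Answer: 3226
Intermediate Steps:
q = 154 (q = 14*11 = 154)
300 + q*19 = 300 + 154*19 = 300 + 2926 = 3226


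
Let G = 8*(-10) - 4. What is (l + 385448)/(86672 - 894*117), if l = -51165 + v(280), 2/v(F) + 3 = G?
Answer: -29082619/1559562 ≈ -18.648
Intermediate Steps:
G = -84 (G = -80 - 4 = -84)
v(F) = -2/87 (v(F) = 2/(-3 - 84) = 2/(-87) = 2*(-1/87) = -2/87)
l = -4451357/87 (l = -51165 - 2/87 = -4451357/87 ≈ -51165.)
(l + 385448)/(86672 - 894*117) = (-4451357/87 + 385448)/(86672 - 894*117) = 29082619/(87*(86672 - 104598)) = (29082619/87)/(-17926) = (29082619/87)*(-1/17926) = -29082619/1559562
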